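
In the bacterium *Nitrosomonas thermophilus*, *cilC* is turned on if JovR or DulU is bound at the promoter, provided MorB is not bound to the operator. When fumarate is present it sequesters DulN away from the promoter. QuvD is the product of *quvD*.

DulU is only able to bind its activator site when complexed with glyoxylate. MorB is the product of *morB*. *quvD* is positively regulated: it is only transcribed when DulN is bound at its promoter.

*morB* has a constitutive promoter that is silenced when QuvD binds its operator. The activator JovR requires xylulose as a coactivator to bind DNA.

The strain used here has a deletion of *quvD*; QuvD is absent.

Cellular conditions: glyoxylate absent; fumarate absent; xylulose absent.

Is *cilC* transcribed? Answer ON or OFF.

OFF

Xylulose is absent, so JovR is inactive.
QuvD is non-functional in this strain, so it has no effect.
With no repressor bound, *morB* is transcribed.
So MorB is produced and active.
Glyoxylate is absent, so DulU is inactive.
With repressor MorB bound, *cilC* is not transcribed.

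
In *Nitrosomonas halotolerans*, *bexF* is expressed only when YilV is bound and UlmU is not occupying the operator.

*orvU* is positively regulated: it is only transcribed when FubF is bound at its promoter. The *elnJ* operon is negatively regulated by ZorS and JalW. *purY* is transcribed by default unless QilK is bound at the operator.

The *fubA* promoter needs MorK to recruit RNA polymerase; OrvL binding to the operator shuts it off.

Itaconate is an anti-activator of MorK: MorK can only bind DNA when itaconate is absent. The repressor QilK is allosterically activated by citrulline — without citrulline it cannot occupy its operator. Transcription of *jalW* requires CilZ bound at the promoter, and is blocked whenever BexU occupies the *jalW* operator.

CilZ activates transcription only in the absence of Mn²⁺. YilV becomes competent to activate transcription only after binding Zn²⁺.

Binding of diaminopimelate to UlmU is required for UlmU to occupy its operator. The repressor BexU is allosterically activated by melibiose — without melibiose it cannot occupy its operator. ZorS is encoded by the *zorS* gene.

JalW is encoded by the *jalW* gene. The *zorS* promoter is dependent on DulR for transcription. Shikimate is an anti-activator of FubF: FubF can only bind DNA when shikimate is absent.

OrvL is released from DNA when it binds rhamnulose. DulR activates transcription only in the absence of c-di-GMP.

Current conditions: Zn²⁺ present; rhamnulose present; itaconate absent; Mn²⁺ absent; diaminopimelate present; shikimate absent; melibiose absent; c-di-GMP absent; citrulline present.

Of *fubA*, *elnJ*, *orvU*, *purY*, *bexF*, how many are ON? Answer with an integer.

2

Rhamnulose is present, so OrvL is inactive.
Itaconate is absent, so MorK is active.
No repressor is bound and MorK is active, so *fubA* is transcribed.
→ *fubA* is ON.
c-di-GMP is absent, so DulR is active.
No repressor is bound and DulR is active, so *zorS* is transcribed.
So ZorS is produced and active.
Melibiose is absent, so BexU is inactive.
Mn²⁺ is absent, so CilZ is active.
No repressor is bound and CilZ is active, so *jalW* is transcribed.
So JalW is produced and active.
With repressor ZorS bound, *elnJ* is not transcribed.
→ *elnJ* is OFF.
Shikimate is absent, so FubF is active.
No repressor is bound and FubF is active, so *orvU* is transcribed.
→ *orvU* is ON.
Citrulline is present, so QilK is active.
With repressor QilK bound, *purY* is not transcribed.
→ *purY* is OFF.
Diaminopimelate is present, so UlmU is active.
Zn²⁺ is present, so YilV is active.
With repressor UlmU bound, *bexF* is not transcribed.
→ *bexF* is OFF.
2 of the 5 genes are transcribed.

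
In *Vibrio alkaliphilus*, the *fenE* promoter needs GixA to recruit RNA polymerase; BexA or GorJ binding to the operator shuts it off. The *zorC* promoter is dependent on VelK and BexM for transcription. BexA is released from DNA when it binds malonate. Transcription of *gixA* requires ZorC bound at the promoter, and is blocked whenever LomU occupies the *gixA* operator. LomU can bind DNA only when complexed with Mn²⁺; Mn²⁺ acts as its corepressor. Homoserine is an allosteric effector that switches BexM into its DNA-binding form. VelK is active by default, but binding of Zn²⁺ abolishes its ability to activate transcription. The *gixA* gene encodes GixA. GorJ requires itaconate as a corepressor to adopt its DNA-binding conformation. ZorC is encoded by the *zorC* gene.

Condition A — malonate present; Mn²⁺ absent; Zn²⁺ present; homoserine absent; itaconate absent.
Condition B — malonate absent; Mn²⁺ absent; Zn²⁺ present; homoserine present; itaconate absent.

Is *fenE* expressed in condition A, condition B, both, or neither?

neither

Condition A:
Malonate is present, so BexA is inactive.
Mn²⁺ is absent, so LomU is inactive.
Zn²⁺ is present, so VelK is inactive.
Homoserine is absent, so BexM is inactive.
Required activator VelK is absent, so *zorC* is not transcribed.
So ZorC is not produced.
Required activator ZorC is absent, so *gixA* is not transcribed.
So GixA is not produced.
Itaconate is absent, so GorJ is inactive.
Required activator GixA is absent, so *fenE* is not transcribed.
→ *fenE* is OFF in A.
Condition B:
Malonate is absent, so BexA is active.
Mn²⁺ is absent, so LomU is inactive.
Zn²⁺ is present, so VelK is inactive.
Homoserine is present, so BexM is active.
Required activator VelK is absent, so *zorC* is not transcribed.
So ZorC is not produced.
Required activator ZorC is absent, so *gixA* is not transcribed.
So GixA is not produced.
Itaconate is absent, so GorJ is inactive.
With repressor BexA bound, *fenE* is not transcribed.
→ *fenE* is OFF in B.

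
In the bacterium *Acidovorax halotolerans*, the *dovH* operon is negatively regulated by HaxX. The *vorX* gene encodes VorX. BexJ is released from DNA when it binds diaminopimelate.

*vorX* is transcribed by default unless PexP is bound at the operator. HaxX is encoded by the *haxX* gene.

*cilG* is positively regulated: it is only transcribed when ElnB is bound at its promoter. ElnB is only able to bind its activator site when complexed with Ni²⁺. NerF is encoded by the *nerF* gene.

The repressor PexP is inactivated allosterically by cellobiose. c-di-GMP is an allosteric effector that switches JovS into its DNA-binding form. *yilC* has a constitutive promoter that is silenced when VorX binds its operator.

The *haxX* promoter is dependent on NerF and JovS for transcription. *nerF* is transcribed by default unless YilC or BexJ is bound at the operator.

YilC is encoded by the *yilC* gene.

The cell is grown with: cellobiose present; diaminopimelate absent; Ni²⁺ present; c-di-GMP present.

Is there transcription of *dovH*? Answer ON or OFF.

ON

Cellobiose is present, so PexP is inactive.
With no repressor bound, *vorX* is transcribed.
So VorX is produced and active.
With repressor VorX bound, *yilC* is not transcribed.
So YilC is not produced.
Diaminopimelate is absent, so BexJ is active.
With repressor BexJ bound, *nerF* is not transcribed.
So NerF is not produced.
c-di-GMP is present, so JovS is active.
Required activator NerF is absent, so *haxX* is not transcribed.
So HaxX is not produced.
With no repressor bound, *dovH* is transcribed.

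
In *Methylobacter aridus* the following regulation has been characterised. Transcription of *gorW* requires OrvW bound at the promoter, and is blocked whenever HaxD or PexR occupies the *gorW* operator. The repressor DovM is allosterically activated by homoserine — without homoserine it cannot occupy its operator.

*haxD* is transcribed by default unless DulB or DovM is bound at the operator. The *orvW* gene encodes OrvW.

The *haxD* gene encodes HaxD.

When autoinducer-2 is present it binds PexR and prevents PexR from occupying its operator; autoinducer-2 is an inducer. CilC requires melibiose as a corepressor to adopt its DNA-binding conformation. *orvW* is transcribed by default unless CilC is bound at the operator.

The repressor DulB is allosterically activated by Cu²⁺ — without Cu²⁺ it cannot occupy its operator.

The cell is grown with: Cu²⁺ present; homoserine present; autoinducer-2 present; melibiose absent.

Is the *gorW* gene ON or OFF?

ON

Cu²⁺ is present, so DulB is active.
Homoserine is present, so DovM is active.
With repressor DulB bound, *haxD* is not transcribed.
So HaxD is not produced.
Melibiose is absent, so CilC is inactive.
With no repressor bound, *orvW* is transcribed.
So OrvW is produced and active.
Autoinducer-2 is present, so PexR is inactive.
No repressor is bound and OrvW is active, so *gorW* is transcribed.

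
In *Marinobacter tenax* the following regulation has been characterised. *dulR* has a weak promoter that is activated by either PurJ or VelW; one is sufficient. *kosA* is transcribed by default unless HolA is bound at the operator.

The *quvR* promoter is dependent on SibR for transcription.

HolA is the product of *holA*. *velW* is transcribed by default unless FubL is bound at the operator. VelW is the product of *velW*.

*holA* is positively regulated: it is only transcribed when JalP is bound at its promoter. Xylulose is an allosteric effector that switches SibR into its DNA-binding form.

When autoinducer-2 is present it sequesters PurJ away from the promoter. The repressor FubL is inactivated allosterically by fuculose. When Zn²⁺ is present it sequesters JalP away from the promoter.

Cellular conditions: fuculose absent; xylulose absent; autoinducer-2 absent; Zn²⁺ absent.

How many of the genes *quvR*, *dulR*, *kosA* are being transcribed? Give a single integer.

Xylulose is absent, so SibR is inactive.
Required activator SibR is absent, so *quvR* is not transcribed.
→ *quvR* is OFF.
Autoinducer-2 is absent, so PurJ is active.
Fuculose is absent, so FubL is active.
With repressor FubL bound, *velW* is not transcribed.
So VelW is not produced.
Activator PurJ is present, so *dulR* is transcribed.
→ *dulR* is ON.
Zn²⁺ is absent, so JalP is active.
No repressor is bound and JalP is active, so *holA* is transcribed.
So HolA is produced and active.
With repressor HolA bound, *kosA* is not transcribed.
→ *kosA* is OFF.
1 of the 3 genes is transcribed.

1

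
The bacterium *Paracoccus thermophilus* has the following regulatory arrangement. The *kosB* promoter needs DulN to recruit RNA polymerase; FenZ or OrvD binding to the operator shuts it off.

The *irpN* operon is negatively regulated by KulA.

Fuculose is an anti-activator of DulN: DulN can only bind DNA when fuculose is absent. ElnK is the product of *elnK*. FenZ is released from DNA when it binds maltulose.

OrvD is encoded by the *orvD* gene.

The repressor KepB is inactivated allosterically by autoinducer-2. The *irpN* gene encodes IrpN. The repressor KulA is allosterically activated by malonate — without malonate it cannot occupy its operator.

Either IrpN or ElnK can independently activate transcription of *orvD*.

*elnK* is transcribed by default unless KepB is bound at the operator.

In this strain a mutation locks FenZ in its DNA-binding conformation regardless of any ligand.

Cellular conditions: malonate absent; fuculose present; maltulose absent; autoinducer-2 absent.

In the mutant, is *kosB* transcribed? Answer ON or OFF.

FenZ is constitutively active in this strain.
Malonate is absent, so KulA is inactive.
With no repressor bound, *irpN* is transcribed.
So IrpN is produced and active.
Autoinducer-2 is absent, so KepB is active.
With repressor KepB bound, *elnK* is not transcribed.
So ElnK is not produced.
Activator IrpN is present, so *orvD* is transcribed.
So OrvD is produced and active.
Fuculose is present, so DulN is inactive.
With repressor FenZ bound, *kosB* is not transcribed.

OFF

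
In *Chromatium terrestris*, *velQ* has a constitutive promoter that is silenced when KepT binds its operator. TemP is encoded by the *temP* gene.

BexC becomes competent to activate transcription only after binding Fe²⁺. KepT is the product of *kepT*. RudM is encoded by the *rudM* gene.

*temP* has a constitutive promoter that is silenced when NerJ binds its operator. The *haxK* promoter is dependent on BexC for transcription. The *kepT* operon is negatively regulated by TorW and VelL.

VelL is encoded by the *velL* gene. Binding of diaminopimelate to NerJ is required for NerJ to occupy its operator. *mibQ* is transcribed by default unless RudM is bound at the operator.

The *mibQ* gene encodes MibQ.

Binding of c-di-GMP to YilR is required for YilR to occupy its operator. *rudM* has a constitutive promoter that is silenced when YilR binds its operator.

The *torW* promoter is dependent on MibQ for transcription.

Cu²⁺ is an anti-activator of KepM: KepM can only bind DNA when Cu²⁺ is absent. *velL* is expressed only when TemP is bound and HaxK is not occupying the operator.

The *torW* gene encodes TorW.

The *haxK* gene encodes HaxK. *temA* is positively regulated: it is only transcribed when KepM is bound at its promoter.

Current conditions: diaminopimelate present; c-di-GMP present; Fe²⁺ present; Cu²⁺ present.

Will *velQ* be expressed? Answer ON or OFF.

ON

c-di-GMP is present, so YilR is active.
With repressor YilR bound, *rudM* is not transcribed.
So RudM is not produced.
With no repressor bound, *mibQ* is transcribed.
So MibQ is produced and active.
No repressor is bound and MibQ is active, so *torW* is transcribed.
So TorW is produced and active.
Fe²⁺ is present, so BexC is active.
No repressor is bound and BexC is active, so *haxK* is transcribed.
So HaxK is produced and active.
Diaminopimelate is present, so NerJ is active.
With repressor NerJ bound, *temP* is not transcribed.
So TemP is not produced.
With repressor HaxK bound, *velL* is not transcribed.
So VelL is not produced.
With repressor TorW bound, *kepT* is not transcribed.
So KepT is not produced.
With no repressor bound, *velQ* is transcribed.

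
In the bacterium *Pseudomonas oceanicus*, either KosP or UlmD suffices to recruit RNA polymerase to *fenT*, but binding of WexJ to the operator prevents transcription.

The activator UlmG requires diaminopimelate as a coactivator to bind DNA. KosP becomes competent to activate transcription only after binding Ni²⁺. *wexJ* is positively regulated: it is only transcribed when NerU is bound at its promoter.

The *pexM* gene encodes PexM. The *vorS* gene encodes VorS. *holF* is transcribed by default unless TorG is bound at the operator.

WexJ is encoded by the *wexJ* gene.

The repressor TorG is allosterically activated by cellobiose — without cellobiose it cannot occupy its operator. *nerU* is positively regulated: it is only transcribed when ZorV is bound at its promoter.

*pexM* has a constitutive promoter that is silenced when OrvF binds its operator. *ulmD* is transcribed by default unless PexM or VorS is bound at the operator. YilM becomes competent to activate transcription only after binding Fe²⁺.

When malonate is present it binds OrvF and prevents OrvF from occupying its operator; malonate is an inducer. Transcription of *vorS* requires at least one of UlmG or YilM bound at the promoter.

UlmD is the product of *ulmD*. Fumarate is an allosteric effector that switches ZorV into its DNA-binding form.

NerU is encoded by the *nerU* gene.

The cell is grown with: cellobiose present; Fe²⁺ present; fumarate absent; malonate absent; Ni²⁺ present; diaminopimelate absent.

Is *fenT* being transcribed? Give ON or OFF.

ON

Fumarate is absent, so ZorV is inactive.
Required activator ZorV is absent, so *nerU* is not transcribed.
So NerU is not produced.
Required activator NerU is absent, so *wexJ* is not transcribed.
So WexJ is not produced.
Ni²⁺ is present, so KosP is active.
Malonate is absent, so OrvF is active.
With repressor OrvF bound, *pexM* is not transcribed.
So PexM is not produced.
Diaminopimelate is absent, so UlmG is inactive.
Fe²⁺ is present, so YilM is active.
Activator YilM is present, so *vorS* is transcribed.
So VorS is produced and active.
With repressor VorS bound, *ulmD* is not transcribed.
So UlmD is not produced.
Activator KosP is present, so *fenT* is transcribed.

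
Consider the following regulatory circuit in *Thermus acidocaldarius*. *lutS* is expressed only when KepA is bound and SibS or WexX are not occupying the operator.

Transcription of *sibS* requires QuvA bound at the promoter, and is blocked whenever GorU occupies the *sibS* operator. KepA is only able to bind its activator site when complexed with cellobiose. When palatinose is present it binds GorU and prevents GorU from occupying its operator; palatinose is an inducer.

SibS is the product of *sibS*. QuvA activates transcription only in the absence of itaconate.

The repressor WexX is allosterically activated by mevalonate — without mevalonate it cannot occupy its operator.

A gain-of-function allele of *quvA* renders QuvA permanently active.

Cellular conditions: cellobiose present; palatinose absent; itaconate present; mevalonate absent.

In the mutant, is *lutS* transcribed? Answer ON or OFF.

ON

Palatinose is absent, so GorU is active.
QuvA is constitutively active in this strain.
With repressor GorU bound, *sibS* is not transcribed.
So SibS is not produced.
Mevalonate is absent, so WexX is inactive.
Cellobiose is present, so KepA is active.
No repressor is bound and KepA is active, so *lutS* is transcribed.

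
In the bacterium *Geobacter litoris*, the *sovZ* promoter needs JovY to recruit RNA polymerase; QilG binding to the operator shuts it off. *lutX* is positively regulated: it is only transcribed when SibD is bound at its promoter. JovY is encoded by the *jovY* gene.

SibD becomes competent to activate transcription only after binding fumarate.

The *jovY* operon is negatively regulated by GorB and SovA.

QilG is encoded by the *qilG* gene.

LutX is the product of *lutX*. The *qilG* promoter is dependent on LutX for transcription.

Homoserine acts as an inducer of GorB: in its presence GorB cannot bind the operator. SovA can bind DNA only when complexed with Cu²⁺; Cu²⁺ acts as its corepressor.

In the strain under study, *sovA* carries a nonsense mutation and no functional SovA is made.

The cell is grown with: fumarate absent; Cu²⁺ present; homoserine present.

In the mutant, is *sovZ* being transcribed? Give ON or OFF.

Fumarate is absent, so SibD is inactive.
Required activator SibD is absent, so *lutX* is not transcribed.
So LutX is not produced.
Required activator LutX is absent, so *qilG* is not transcribed.
So QilG is not produced.
Homoserine is present, so GorB is inactive.
SovA is non-functional in this strain, so it has no effect.
With no repressor bound, *jovY* is transcribed.
So JovY is produced and active.
No repressor is bound and JovY is active, so *sovZ* is transcribed.

ON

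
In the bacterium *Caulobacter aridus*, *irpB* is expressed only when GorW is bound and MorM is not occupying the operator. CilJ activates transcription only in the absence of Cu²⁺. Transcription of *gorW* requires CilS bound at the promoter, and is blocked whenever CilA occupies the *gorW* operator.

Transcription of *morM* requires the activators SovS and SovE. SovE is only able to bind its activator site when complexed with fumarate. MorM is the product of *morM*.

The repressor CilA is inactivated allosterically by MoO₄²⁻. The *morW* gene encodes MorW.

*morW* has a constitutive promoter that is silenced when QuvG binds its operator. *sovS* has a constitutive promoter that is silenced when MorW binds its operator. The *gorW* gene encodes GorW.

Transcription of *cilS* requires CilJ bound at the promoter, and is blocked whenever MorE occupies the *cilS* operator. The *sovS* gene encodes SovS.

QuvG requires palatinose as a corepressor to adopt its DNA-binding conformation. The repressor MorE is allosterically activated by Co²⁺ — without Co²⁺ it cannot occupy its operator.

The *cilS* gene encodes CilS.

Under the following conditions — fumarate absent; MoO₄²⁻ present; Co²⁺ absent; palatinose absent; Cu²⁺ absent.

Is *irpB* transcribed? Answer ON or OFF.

ON

Palatinose is absent, so QuvG is inactive.
With no repressor bound, *morW* is transcribed.
So MorW is produced and active.
With repressor MorW bound, *sovS* is not transcribed.
So SovS is not produced.
Fumarate is absent, so SovE is inactive.
Required activator SovS is absent, so *morM* is not transcribed.
So MorM is not produced.
MoO₄²⁻ is present, so CilA is inactive.
Cu²⁺ is absent, so CilJ is active.
Co²⁺ is absent, so MorE is inactive.
No repressor is bound and CilJ is active, so *cilS* is transcribed.
So CilS is produced and active.
No repressor is bound and CilS is active, so *gorW* is transcribed.
So GorW is produced and active.
No repressor is bound and GorW is active, so *irpB* is transcribed.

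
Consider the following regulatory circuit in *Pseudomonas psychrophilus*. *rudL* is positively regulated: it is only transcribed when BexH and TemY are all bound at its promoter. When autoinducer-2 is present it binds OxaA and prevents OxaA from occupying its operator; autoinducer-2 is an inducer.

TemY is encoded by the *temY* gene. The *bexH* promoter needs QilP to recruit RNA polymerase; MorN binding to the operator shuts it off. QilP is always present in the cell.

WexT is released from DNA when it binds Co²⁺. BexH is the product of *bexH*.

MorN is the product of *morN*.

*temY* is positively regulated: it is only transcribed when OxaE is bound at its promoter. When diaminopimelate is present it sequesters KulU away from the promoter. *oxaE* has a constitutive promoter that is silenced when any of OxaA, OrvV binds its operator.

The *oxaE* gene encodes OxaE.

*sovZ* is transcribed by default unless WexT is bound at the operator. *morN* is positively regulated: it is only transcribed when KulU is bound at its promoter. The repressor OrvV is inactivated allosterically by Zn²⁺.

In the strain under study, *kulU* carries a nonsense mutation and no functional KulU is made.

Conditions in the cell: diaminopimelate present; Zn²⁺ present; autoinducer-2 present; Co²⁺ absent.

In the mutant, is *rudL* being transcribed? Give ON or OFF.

ON

QilP is produced constitutively and is active.
KulU is non-functional in this strain, so it has no effect.
Required activator KulU is absent, so *morN* is not transcribed.
So MorN is not produced.
No repressor is bound and QilP is active, so *bexH* is transcribed.
So BexH is produced and active.
Autoinducer-2 is present, so OxaA is inactive.
Zn²⁺ is present, so OrvV is inactive.
With no repressor bound, *oxaE* is transcribed.
So OxaE is produced and active.
No repressor is bound and OxaE is active, so *temY* is transcribed.
So TemY is produced and active.
No repressor is bound and BexH and TemY are active, so *rudL* is transcribed.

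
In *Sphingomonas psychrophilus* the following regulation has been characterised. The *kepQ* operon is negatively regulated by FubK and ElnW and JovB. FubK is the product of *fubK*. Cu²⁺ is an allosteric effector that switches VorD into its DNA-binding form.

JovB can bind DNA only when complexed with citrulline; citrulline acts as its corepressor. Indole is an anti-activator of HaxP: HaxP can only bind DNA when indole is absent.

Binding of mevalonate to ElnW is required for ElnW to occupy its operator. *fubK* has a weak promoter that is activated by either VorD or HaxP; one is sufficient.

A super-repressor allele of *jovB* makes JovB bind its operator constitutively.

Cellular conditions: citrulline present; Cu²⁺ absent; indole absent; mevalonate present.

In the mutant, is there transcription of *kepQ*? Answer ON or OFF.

OFF

Cu²⁺ is absent, so VorD is inactive.
Indole is absent, so HaxP is active.
Activator HaxP is present, so *fubK* is transcribed.
So FubK is produced and active.
Mevalonate is present, so ElnW is active.
JovB is constitutively active in this strain.
With repressor FubK bound, *kepQ* is not transcribed.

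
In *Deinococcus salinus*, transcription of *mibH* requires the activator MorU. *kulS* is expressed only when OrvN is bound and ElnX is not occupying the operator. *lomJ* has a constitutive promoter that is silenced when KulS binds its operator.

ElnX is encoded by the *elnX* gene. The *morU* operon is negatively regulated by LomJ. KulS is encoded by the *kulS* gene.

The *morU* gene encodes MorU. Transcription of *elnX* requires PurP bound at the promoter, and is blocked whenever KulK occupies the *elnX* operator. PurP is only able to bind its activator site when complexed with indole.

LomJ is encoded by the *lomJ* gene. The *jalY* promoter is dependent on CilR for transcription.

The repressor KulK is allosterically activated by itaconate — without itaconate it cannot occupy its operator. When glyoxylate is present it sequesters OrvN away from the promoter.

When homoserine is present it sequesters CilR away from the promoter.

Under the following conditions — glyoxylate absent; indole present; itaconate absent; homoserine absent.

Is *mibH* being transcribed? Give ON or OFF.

Itaconate is absent, so KulK is inactive.
Indole is present, so PurP is active.
No repressor is bound and PurP is active, so *elnX* is transcribed.
So ElnX is produced and active.
Glyoxylate is absent, so OrvN is active.
With repressor ElnX bound, *kulS* is not transcribed.
So KulS is not produced.
With no repressor bound, *lomJ* is transcribed.
So LomJ is produced and active.
With repressor LomJ bound, *morU* is not transcribed.
So MorU is not produced.
Required activator MorU is absent, so *mibH* is not transcribed.

OFF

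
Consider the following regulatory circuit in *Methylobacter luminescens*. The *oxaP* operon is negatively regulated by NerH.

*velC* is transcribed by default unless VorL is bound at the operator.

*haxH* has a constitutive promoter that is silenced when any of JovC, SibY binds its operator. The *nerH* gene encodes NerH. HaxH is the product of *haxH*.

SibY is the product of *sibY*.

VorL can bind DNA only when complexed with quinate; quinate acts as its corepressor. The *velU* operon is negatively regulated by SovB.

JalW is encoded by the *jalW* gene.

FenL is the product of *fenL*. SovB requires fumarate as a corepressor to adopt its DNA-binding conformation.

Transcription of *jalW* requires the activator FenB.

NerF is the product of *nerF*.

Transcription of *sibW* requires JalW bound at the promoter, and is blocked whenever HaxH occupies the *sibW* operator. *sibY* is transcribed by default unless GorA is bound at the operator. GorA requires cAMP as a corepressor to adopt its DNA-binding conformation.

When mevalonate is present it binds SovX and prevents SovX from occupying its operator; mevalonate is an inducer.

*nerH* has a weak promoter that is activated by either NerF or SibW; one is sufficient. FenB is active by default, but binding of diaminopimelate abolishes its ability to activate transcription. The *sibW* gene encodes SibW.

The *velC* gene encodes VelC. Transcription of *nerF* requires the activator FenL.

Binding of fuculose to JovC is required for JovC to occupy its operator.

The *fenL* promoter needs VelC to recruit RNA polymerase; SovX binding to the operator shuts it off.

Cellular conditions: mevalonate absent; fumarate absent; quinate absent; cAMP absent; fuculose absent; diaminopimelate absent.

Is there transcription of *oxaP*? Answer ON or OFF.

OFF

Quinate is absent, so VorL is inactive.
With no repressor bound, *velC* is transcribed.
So VelC is produced and active.
Mevalonate is absent, so SovX is active.
With repressor SovX bound, *fenL* is not transcribed.
So FenL is not produced.
Required activator FenL is absent, so *nerF* is not transcribed.
So NerF is not produced.
Diaminopimelate is absent, so FenB is active.
No repressor is bound and FenB is active, so *jalW* is transcribed.
So JalW is produced and active.
Fuculose is absent, so JovC is inactive.
cAMP is absent, so GorA is inactive.
With no repressor bound, *sibY* is transcribed.
So SibY is produced and active.
With repressor SibY bound, *haxH* is not transcribed.
So HaxH is not produced.
No repressor is bound and JalW is active, so *sibW* is transcribed.
So SibW is produced and active.
Activator SibW is present, so *nerH* is transcribed.
So NerH is produced and active.
With repressor NerH bound, *oxaP* is not transcribed.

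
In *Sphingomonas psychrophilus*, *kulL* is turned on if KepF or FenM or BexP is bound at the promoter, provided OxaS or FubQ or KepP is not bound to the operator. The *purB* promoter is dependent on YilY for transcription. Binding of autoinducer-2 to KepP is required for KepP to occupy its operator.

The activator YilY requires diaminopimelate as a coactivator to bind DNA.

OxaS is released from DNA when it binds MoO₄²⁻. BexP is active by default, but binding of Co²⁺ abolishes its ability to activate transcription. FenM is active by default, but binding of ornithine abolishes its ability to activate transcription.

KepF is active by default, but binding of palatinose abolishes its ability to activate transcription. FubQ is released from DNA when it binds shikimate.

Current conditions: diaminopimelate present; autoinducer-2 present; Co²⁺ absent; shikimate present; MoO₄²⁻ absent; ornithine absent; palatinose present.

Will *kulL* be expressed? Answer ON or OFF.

OFF

Palatinose is present, so KepF is inactive.
MoO₄²⁻ is absent, so OxaS is active.
Shikimate is present, so FubQ is inactive.
Ornithine is absent, so FenM is active.
Autoinducer-2 is present, so KepP is active.
Co²⁺ is absent, so BexP is active.
With repressor OxaS bound, *kulL* is not transcribed.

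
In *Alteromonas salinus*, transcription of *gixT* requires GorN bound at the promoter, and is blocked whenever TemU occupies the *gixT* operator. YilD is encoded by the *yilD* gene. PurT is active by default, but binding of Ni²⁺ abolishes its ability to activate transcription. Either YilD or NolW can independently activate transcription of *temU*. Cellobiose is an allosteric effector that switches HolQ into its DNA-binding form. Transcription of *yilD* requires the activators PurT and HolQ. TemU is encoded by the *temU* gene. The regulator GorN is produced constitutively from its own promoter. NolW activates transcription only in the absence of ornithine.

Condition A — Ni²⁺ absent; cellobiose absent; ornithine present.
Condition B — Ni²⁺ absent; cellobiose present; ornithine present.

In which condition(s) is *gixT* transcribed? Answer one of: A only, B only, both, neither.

Condition A:
Ni²⁺ is absent, so PurT is active.
Cellobiose is absent, so HolQ is inactive.
Required activator HolQ is absent, so *yilD* is not transcribed.
So YilD is not produced.
Ornithine is present, so NolW is inactive.
No activator is available at the *temU* promoter, so *temU* is not transcribed.
So TemU is not produced.
GorN is produced constitutively and is active.
No repressor is bound and GorN is active, so *gixT* is transcribed.
→ *gixT* is ON in A.
Condition B:
Ni²⁺ is absent, so PurT is active.
Cellobiose is present, so HolQ is active.
No repressor is bound and PurT and HolQ are active, so *yilD* is transcribed.
So YilD is produced and active.
Ornithine is present, so NolW is inactive.
Activator YilD is present, so *temU* is transcribed.
So TemU is produced and active.
GorN is produced constitutively and is active.
With repressor TemU bound, *gixT* is not transcribed.
→ *gixT* is OFF in B.

A only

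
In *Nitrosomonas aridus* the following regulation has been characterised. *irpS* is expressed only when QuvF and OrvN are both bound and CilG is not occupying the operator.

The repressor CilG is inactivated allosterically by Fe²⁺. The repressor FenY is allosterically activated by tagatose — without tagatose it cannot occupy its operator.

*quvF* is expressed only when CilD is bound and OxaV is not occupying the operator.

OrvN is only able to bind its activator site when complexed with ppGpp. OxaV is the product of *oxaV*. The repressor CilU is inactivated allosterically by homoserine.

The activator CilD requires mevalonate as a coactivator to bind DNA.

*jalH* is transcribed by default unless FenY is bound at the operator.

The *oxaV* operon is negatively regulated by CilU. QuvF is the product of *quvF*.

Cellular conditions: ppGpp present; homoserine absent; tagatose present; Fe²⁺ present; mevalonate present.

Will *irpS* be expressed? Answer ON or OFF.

ON

Homoserine is absent, so CilU is active.
With repressor CilU bound, *oxaV* is not transcribed.
So OxaV is not produced.
Mevalonate is present, so CilD is active.
No repressor is bound and CilD is active, so *quvF* is transcribed.
So QuvF is produced and active.
Fe²⁺ is present, so CilG is inactive.
ppGpp is present, so OrvN is active.
No repressor is bound and QuvF and OrvN are active, so *irpS* is transcribed.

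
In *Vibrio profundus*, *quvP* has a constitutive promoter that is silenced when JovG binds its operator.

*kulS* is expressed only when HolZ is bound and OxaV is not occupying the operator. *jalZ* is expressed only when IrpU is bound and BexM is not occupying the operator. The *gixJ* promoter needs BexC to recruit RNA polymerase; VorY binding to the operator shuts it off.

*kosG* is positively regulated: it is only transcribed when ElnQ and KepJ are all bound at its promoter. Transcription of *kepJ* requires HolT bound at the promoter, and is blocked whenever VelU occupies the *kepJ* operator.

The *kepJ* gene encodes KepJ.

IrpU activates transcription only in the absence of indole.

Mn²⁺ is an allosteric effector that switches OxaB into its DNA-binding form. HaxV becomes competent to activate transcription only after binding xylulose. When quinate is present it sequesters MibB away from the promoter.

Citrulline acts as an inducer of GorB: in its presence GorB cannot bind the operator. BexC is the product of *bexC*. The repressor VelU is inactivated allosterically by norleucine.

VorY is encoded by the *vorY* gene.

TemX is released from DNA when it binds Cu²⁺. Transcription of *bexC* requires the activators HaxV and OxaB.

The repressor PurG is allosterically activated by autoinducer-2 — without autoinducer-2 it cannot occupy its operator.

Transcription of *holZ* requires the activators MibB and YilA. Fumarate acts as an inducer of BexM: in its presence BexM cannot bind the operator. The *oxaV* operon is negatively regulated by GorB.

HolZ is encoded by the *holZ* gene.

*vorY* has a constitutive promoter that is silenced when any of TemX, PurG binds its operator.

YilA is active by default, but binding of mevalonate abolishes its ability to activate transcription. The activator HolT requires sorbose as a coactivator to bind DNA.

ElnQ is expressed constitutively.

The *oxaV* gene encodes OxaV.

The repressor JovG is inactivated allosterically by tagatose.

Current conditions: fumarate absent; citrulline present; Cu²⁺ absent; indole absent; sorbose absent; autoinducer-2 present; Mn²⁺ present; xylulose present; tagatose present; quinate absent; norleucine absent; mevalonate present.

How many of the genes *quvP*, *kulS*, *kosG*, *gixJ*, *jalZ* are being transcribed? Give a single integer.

Tagatose is present, so JovG is inactive.
With no repressor bound, *quvP* is transcribed.
→ *quvP* is ON.
Citrulline is present, so GorB is inactive.
With no repressor bound, *oxaV* is transcribed.
So OxaV is produced and active.
Quinate is absent, so MibB is active.
Mevalonate is present, so YilA is inactive.
Required activator YilA is absent, so *holZ* is not transcribed.
So HolZ is not produced.
With repressor OxaV bound, *kulS* is not transcribed.
→ *kulS* is OFF.
ElnQ is produced constitutively and is active.
Sorbose is absent, so HolT is inactive.
Norleucine is absent, so VelU is active.
With repressor VelU bound, *kepJ* is not transcribed.
So KepJ is not produced.
Required activator KepJ is absent, so *kosG* is not transcribed.
→ *kosG* is OFF.
Cu²⁺ is absent, so TemX is active.
Autoinducer-2 is present, so PurG is active.
With repressor TemX bound, *vorY* is not transcribed.
So VorY is not produced.
Xylulose is present, so HaxV is active.
Mn²⁺ is present, so OxaB is active.
No repressor is bound and HaxV and OxaB are active, so *bexC* is transcribed.
So BexC is produced and active.
No repressor is bound and BexC is active, so *gixJ* is transcribed.
→ *gixJ* is ON.
Indole is absent, so IrpU is active.
Fumarate is absent, so BexM is active.
With repressor BexM bound, *jalZ* is not transcribed.
→ *jalZ* is OFF.
2 of the 5 genes are transcribed.

2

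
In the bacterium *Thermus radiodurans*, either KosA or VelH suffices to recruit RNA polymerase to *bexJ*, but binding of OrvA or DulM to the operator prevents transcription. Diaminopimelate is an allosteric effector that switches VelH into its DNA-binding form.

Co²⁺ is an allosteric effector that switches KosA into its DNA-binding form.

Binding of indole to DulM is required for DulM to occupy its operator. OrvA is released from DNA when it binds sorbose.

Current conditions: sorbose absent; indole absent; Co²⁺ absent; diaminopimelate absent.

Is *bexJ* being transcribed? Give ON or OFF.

Co²⁺ is absent, so KosA is inactive.
Sorbose is absent, so OrvA is active.
Diaminopimelate is absent, so VelH is inactive.
Indole is absent, so DulM is inactive.
With repressor OrvA bound, *bexJ* is not transcribed.

OFF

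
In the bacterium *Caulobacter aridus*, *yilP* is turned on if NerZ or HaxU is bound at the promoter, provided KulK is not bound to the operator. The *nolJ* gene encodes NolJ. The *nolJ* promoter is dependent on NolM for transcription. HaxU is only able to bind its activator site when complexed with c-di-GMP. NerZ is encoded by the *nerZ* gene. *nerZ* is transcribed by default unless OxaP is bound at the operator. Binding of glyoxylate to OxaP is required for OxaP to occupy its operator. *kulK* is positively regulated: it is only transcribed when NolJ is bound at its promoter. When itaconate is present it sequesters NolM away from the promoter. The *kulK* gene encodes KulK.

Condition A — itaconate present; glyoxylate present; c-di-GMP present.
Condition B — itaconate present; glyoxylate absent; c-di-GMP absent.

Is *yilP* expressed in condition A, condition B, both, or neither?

Condition A:
Itaconate is present, so NolM is inactive.
Required activator NolM is absent, so *nolJ* is not transcribed.
So NolJ is not produced.
Required activator NolJ is absent, so *kulK* is not transcribed.
So KulK is not produced.
Glyoxylate is present, so OxaP is active.
With repressor OxaP bound, *nerZ* is not transcribed.
So NerZ is not produced.
c-di-GMP is present, so HaxU is active.
Activator HaxU is present, so *yilP* is transcribed.
→ *yilP* is ON in A.
Condition B:
Itaconate is present, so NolM is inactive.
Required activator NolM is absent, so *nolJ* is not transcribed.
So NolJ is not produced.
Required activator NolJ is absent, so *kulK* is not transcribed.
So KulK is not produced.
Glyoxylate is absent, so OxaP is inactive.
With no repressor bound, *nerZ* is transcribed.
So NerZ is produced and active.
c-di-GMP is absent, so HaxU is inactive.
Activator NerZ is present, so *yilP* is transcribed.
→ *yilP* is ON in B.

both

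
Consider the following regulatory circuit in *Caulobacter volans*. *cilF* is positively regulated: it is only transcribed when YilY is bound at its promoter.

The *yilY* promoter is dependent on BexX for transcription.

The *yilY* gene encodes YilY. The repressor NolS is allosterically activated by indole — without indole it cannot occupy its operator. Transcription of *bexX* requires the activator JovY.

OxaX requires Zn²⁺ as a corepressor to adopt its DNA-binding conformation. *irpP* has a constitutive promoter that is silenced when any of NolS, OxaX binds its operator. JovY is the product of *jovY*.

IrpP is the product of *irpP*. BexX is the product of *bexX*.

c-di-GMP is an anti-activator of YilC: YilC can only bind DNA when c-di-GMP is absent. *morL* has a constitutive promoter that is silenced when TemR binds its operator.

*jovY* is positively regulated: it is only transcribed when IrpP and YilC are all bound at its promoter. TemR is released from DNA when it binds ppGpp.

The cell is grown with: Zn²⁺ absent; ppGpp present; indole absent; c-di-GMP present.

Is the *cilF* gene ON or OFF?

Indole is absent, so NolS is inactive.
Zn²⁺ is absent, so OxaX is inactive.
With no repressor bound, *irpP* is transcribed.
So IrpP is produced and active.
c-di-GMP is present, so YilC is inactive.
Required activator YilC is absent, so *jovY* is not transcribed.
So JovY is not produced.
Required activator JovY is absent, so *bexX* is not transcribed.
So BexX is not produced.
Required activator BexX is absent, so *yilY* is not transcribed.
So YilY is not produced.
Required activator YilY is absent, so *cilF* is not transcribed.

OFF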